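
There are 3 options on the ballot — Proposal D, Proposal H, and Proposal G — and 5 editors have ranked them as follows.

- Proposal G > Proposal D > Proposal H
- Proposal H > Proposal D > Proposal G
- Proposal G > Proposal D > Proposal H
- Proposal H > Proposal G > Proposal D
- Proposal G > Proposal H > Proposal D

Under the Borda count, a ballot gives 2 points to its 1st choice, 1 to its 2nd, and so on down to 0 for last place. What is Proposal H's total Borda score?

5

Borda scores:
  Proposal D: 1 + 1 + 1 + 0 + 0 = 3
  Proposal H: 0 + 2 + 0 + 2 + 1 = 5
  Proposal G: 2 + 0 + 2 + 1 + 2 = 7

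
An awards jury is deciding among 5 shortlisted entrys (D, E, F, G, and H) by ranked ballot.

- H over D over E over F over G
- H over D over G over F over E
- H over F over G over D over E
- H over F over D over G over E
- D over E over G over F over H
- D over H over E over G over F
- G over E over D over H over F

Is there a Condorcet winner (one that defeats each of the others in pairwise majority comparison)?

Yes

Head-to-head results (7 voters total):
D vs E: D wins 6–1.
D vs F: D wins 5–2.
D vs G: D wins 5–2.
D vs H: H wins 4–3.
E vs F: E wins 4–3.
E vs G: G wins 4–3.
E vs H: H wins 5–2.
F vs G: G wins 4–3.
F vs H: H wins 6–1.
G vs H: H wins 5–2.
H beats each rival — D (4–3), E (5–2), F (6–1), G (5–2) — so H is the Condorcet winner.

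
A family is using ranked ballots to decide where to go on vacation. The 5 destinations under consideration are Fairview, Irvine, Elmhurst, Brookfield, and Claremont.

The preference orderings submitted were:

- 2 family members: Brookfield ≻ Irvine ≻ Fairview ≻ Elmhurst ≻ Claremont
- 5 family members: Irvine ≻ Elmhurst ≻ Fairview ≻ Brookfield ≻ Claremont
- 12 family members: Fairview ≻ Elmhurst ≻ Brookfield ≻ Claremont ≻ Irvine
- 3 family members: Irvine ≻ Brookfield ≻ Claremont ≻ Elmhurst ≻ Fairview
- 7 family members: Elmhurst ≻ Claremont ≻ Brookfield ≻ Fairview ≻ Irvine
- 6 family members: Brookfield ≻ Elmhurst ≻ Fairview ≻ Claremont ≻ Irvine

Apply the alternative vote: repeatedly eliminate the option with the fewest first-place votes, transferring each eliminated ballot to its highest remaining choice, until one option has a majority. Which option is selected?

Round 1: Fairview 12, Irvine 8, Brookfield 8, Elmhurst 7, Claremont 0. Claremont has the fewest and is eliminated.
Round 2: Fairview 12, Irvine 8, Brookfield 8, Elmhurst 7. Elmhurst has the fewest and is eliminated.
Round 3: Brookfield 15, Fairview 12, Irvine 8. Irvine has the fewest and is eliminated.
Round 4: Brookfield 18, Fairview 17. Brookfield has a majority.

Brookfield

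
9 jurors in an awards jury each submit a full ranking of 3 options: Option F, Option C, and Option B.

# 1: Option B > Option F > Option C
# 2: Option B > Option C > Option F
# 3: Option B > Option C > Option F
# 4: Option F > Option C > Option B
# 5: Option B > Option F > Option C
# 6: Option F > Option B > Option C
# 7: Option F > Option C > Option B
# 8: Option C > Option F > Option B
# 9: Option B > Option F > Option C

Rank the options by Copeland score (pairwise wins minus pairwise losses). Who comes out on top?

Pairwise results:
  Option F vs Option C: Option F wins 6–3.
  Option F vs Option B: Option B wins 5–4.
  Option C vs Option B: Option B wins 6–3.
Copeland scores (wins − losses):
  Option F: 1 − 1 = 0
  Option C: 0 − 2 = -2
  Option B: 2 − 0 = 2
Option B has the best Copeland score.

Option B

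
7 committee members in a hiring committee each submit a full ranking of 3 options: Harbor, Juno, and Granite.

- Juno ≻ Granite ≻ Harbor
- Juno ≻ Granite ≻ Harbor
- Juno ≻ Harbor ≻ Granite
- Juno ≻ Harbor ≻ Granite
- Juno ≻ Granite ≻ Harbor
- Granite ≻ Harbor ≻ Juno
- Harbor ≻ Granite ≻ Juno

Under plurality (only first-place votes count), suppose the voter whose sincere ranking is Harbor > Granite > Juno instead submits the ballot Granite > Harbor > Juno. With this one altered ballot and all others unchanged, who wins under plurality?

First-place totals with the altered ballot: Harbor 0, Juno 5, Granite 2.
The winner is unchanged: still Juno.

Juno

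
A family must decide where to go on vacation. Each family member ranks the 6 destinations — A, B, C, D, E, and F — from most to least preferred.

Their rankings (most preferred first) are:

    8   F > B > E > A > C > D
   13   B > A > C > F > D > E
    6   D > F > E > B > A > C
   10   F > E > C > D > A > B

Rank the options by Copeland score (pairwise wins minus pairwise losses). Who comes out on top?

Pairwise results:
  A vs B: B wins 27–10.
  A vs C: A wins 27–10.
  A vs D: A wins 21–16.
  A vs E: E wins 24–13.
  A vs F: F wins 24–13.
  B vs C: B wins 27–10.
  B vs D: B wins 21–16.
  B vs E: B wins 21–16.
  B vs F: F wins 24–13.
  C vs D: C wins 31–6.
  C vs E: E wins 24–13.
  C vs F: F wins 24–13.
  D vs E: D wins 19–18.
  D vs F: F wins 31–6.
  E vs F: F wins 37–0.
Copeland scores (wins − losses):
  A: 2 − 3 = -1
  B: 4 − 1 = 3
  C: 1 − 4 = -3
  D: 1 − 4 = -3
  E: 2 − 3 = -1
  F: 5 − 0 = 5
F has the best Copeland score.

F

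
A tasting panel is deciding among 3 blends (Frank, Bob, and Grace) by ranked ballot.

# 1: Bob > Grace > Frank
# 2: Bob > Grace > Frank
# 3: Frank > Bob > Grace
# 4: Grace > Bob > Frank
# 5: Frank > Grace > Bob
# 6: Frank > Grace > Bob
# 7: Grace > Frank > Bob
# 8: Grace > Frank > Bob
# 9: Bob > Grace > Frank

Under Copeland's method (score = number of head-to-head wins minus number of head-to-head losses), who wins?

Pairwise results:
  Frank vs Bob: Frank wins 5–4.
  Frank vs Grace: Grace wins 6–3.
  Bob vs Grace: Grace wins 5–4.
Copeland scores (wins − losses):
  Frank: 1 − 1 = 0
  Bob: 0 − 2 = -2
  Grace: 2 − 0 = 2
Grace has the best Copeland score.

Grace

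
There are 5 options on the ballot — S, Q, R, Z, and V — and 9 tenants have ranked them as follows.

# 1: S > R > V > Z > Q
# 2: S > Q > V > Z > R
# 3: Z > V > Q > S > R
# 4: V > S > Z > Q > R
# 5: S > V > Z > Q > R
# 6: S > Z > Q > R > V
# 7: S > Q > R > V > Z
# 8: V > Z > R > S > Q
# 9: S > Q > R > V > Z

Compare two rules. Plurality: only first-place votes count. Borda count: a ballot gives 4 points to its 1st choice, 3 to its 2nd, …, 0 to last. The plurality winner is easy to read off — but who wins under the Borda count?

Plurality first-place counts: S 6, Q 0, R 0, Z 1, V 2 → S.
Borda totals: S 29, Q 15, R 10, Z 16, V 20 → S.

S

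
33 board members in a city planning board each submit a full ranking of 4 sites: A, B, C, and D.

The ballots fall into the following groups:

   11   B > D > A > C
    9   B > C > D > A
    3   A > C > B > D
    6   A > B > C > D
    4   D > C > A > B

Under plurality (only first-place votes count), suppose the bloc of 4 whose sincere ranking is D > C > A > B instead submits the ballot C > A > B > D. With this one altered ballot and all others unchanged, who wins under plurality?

First-place totals with the altered ballot: A 9, B 20, C 4, D 0.
The winner is unchanged: still B.

B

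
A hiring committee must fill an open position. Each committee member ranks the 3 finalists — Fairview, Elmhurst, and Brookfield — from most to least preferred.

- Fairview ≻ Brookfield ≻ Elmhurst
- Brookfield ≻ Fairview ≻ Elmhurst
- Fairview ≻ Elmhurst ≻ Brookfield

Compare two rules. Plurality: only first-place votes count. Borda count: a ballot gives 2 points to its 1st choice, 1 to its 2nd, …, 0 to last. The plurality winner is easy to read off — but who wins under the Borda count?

Plurality first-place counts: Fairview 2, Elmhurst 0, Brookfield 1 → Fairview.
Borda totals: Fairview 5, Elmhurst 1, Brookfield 3 → Fairview.

Fairview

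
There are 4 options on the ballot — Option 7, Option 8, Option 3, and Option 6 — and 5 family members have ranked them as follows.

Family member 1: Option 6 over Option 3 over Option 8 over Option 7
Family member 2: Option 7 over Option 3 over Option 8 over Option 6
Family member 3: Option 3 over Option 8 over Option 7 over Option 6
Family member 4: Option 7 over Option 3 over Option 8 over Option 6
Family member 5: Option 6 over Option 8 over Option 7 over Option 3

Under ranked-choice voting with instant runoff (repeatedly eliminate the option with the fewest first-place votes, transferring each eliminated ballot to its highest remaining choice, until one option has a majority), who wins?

Round 1: Option 7 2, Option 6 2, Option 3 1, Option 8 0. Option 8 has the fewest and is eliminated.
Round 2: Option 7 2, Option 6 2, Option 3 1. Option 3 has the fewest and is eliminated.
Round 3: Option 7 3, Option 6 2. Option 7 has a majority.

Option 7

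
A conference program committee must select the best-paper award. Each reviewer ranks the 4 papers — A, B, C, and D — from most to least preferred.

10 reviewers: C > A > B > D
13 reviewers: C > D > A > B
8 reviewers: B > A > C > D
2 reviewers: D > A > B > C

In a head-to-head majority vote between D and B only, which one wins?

Ballots ranking D above B: 13+2 = 15.
Ballots ranking B above D: 10+8 = 18.
B wins the head-to-head, 18–15.

B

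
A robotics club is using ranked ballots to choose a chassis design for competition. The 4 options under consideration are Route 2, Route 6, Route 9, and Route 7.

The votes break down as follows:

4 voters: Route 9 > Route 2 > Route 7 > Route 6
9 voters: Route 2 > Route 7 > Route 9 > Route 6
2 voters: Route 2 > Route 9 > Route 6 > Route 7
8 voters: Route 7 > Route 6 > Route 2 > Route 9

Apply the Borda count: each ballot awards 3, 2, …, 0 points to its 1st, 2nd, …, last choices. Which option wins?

Borda scores:
  Route 2: 4·2 + 9·3 + 2·3 + 8·1 = 49
  Route 6: 4·0 + 9·0 + 2·1 + 8·2 = 18
  Route 9: 4·3 + 9·1 + 2·2 + 8·0 = 25
  Route 7: 4·1 + 9·2 + 2·0 + 8·3 = 46
Route 2 has the highest total.

Route 2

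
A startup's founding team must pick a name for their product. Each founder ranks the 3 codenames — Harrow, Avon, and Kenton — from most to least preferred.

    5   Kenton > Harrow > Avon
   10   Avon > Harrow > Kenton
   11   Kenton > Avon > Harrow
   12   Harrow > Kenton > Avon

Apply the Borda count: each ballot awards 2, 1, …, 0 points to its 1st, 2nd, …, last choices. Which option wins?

Kenton

Borda scores:
  Harrow: 5·1 + 10·1 + 11·0 + 12·2 = 39
  Avon: 5·0 + 10·2 + 11·1 + 12·0 = 31
  Kenton: 5·2 + 10·0 + 11·2 + 12·1 = 44
Kenton has the highest total.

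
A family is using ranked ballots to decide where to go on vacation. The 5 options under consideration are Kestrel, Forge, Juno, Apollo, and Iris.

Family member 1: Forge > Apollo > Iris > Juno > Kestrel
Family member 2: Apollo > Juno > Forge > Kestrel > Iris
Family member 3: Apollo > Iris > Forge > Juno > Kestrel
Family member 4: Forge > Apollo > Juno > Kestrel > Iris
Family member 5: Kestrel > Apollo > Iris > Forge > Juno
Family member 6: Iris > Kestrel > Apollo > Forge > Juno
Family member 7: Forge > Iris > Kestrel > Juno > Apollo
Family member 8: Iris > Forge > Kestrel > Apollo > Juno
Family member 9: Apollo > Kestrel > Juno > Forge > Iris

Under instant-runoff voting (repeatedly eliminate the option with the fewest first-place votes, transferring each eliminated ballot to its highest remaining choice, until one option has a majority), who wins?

Round 1: Forge 3, Apollo 3, Iris 2, Kestrel 1, Juno 0. Juno has the fewest and is eliminated.
Round 2: Forge 3, Apollo 3, Iris 2, Kestrel 1. Kestrel has the fewest and is eliminated.
Round 3: Apollo 4, Forge 3, Iris 2. Iris has the fewest and is eliminated.
Round 4: Apollo 5, Forge 4. Apollo has a majority.

Apollo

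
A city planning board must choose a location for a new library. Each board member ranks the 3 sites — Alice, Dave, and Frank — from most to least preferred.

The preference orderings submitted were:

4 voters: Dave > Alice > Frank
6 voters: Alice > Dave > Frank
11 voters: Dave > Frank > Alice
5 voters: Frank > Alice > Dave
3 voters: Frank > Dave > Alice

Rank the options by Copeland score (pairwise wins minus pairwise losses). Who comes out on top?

Dave

Pairwise results:
  Alice vs Dave: Dave wins 18–11.
  Alice vs Frank: Frank wins 19–10.
  Dave vs Frank: Dave wins 21–8.
Copeland scores (wins − losses):
  Alice: 0 − 2 = -2
  Dave: 2 − 0 = 2
  Frank: 1 − 1 = 0
Dave has the best Copeland score.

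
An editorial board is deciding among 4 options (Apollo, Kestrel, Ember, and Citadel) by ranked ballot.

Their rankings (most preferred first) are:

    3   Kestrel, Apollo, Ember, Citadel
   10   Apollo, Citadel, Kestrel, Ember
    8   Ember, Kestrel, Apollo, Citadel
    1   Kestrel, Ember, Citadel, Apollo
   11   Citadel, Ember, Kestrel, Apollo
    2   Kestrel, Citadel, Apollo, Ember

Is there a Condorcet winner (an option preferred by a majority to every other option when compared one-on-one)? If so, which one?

None — there is no Condorcet winner

Head-to-head results (35 voters total):
Apollo vs Kestrel: Kestrel wins 25–10.
Apollo vs Ember: Ember wins 20–15.
Apollo vs Citadel: Apollo wins 21–14.
Kestrel vs Ember: Ember wins 19–16.
Kestrel vs Citadel: Citadel wins 21–14.
Ember vs Citadel: Citadel wins 23–12.
No candidate beats all others: Apollo beats Citadel beats Kestrel beats Apollo, a majority cycle.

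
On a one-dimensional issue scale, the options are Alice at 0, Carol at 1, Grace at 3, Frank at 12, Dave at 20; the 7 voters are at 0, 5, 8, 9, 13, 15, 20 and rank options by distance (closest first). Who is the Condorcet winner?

Frank

With single-peaked preferences on a line, the Condorcet winner is the candidate closest to the median voter.
The median voter (position 9) is closest to Frank at 12.
Check: Frank vs Dave — voters closer to Frank: 6 of 7.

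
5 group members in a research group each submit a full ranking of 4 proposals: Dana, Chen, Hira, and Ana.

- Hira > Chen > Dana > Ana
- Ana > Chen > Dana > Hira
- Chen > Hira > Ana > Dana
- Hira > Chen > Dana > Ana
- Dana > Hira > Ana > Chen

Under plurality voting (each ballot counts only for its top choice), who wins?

First-place vote totals:
  Dana: 1
  Chen: 1
  Hira: 2
  Ana: 1
Hira has the most first-place votes.

Hira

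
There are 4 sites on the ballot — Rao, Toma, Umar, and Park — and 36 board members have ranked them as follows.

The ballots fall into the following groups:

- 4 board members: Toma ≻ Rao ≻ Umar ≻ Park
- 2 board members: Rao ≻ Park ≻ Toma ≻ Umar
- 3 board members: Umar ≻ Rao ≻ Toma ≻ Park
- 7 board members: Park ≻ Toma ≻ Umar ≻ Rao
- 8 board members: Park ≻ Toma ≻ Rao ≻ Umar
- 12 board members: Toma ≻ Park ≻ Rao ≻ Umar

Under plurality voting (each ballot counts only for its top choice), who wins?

Toma

First-place vote totals:
  Rao: 2
  Toma: 16
  Umar: 3
  Park: 15
Toma has the most first-place votes.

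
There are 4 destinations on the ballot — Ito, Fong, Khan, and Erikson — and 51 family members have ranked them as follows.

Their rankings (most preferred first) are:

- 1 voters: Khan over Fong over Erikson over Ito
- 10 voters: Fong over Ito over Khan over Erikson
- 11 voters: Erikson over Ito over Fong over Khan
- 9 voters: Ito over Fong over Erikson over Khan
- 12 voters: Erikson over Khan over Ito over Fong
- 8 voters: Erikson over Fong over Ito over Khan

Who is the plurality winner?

Erikson

First-place vote totals:
  Ito: 9
  Fong: 10
  Khan: 1
  Erikson: 31
Erikson has the most first-place votes.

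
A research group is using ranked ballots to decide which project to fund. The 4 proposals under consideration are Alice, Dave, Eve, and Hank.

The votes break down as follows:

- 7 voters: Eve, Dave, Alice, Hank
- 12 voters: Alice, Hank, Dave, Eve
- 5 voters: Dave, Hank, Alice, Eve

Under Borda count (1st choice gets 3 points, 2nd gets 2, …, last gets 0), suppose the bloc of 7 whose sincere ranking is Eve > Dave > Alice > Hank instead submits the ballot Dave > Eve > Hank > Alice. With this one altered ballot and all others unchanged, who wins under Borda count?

Dave

Borda totals with the altered ballot: Alice 41, Dave 48, Eve 14, Hank 41.
The switch changes the winner from Alice to Dave.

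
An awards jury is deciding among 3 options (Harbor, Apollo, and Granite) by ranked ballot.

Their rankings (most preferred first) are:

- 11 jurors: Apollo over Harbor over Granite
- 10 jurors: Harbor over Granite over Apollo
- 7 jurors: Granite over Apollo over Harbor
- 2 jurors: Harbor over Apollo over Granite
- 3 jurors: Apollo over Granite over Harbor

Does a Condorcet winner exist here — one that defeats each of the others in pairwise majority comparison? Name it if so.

Head-to-head results (33 voters total):
Harbor vs Apollo: Apollo wins 21–12.
Harbor vs Granite: Harbor wins 23–10.
Apollo vs Granite: Granite wins 17–16.
No candidate beats all others: Harbor beats Granite beats Apollo beats Harbor, a majority cycle.

None — there is no Condorcet winner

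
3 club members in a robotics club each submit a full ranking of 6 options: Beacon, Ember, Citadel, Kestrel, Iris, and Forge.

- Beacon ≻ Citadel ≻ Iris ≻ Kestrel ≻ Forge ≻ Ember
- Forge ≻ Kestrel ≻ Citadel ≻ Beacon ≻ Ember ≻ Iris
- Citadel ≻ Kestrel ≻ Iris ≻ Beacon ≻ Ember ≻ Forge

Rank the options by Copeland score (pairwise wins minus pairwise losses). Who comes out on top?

Citadel

Pairwise results:
  Beacon vs Ember: Beacon wins 3–0.
  Beacon vs Citadel: Citadel wins 2–1.
  Beacon vs Kestrel: Kestrel wins 2–1.
  Beacon vs Iris: Beacon wins 2–1.
  Beacon vs Forge: Beacon wins 2–1.
  Ember vs Citadel: Citadel wins 3–0.
  Ember vs Kestrel: Kestrel wins 3–0.
  Ember vs Iris: Iris wins 2–1.
  Ember vs Forge: Forge wins 2–1.
  Citadel vs Kestrel: Citadel wins 2–1.
  Citadel vs Iris: Citadel wins 3–0.
  Citadel vs Forge: Citadel wins 2–1.
  Kestrel vs Iris: Kestrel wins 2–1.
  Kestrel vs Forge: Kestrel wins 2–1.
  Iris vs Forge: Iris wins 2–1.
Copeland scores (wins − losses):
  Beacon: 3 − 2 = 1
  Ember: 0 − 5 = -5
  Citadel: 5 − 0 = 5
  Kestrel: 4 − 1 = 3
  Iris: 2 − 3 = -1
  Forge: 1 − 4 = -3
Citadel has the best Copeland score.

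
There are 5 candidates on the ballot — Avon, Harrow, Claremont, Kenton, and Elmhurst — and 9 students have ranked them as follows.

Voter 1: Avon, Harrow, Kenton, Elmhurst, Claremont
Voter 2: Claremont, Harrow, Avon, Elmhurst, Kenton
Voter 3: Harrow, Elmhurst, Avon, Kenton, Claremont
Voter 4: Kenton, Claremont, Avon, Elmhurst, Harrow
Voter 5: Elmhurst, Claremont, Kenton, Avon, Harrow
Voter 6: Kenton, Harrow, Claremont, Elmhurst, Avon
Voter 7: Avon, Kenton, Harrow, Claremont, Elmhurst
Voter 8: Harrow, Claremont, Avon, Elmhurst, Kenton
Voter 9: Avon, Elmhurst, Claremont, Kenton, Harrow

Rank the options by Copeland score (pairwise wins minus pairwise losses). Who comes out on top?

Pairwise results:
  Avon vs Harrow: Avon wins 5–4.
  Avon vs Claremont: Claremont wins 5–4.
  Avon vs Kenton: Avon wins 6–3.
  Avon vs Elmhurst: Avon wins 6–3.
  Harrow vs Claremont: Harrow wins 5–4.
  Harrow vs Kenton: Kenton wins 5–4.
  Harrow vs Elmhurst: Harrow wins 6–3.
  Claremont vs Kenton: Kenton wins 5–4.
  Claremont vs Elmhurst: Claremont wins 5–4.
  Kenton vs Elmhurst: Elmhurst wins 5–4.
Copeland scores (wins − losses):
  Avon: 3 − 1 = 2
  Harrow: 2 − 2 = 0
  Claremont: 2 − 2 = 0
  Kenton: 2 − 2 = 0
  Elmhurst: 1 − 3 = -2
Avon has the best Copeland score.

Avon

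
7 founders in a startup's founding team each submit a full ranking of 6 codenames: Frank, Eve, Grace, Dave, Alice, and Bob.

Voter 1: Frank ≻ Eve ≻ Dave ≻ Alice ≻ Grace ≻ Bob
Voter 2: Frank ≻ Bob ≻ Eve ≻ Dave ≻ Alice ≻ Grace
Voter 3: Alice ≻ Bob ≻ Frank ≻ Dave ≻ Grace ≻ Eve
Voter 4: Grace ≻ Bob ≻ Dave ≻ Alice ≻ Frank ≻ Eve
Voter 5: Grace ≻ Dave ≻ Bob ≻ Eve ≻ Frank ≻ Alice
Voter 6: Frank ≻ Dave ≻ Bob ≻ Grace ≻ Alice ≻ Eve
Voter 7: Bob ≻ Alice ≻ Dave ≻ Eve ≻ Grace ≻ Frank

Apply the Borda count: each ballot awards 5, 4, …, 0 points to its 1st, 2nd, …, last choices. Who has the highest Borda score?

Borda scores:
  Frank: 5 + 5 + 3 + 1 + 1 + 5 + 0 = 20
  Eve: 4 + 3 + 0 + 0 + 2 + 0 + 2 = 11
  Grace: 1 + 0 + 1 + 5 + 5 + 2 + 1 = 15
  Dave: 3 + 2 + 2 + 3 + 4 + 4 + 3 = 21
  Alice: 2 + 1 + 5 + 2 + 0 + 1 + 4 = 15
  Bob: 0 + 4 + 4 + 4 + 3 + 3 + 5 = 23
Bob has the highest total.

Bob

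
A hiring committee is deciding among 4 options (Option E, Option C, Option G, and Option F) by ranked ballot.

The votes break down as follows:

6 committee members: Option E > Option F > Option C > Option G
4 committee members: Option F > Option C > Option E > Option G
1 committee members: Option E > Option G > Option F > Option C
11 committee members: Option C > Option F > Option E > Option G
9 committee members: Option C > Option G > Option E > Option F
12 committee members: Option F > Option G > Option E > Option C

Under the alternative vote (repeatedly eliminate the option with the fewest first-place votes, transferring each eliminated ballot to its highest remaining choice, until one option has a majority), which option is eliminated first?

Option G

Round 1: Option C 20, Option F 16, Option E 7, Option G 0. Option G has the fewest and is eliminated.
Round 2: Option C 20, Option F 16, Option E 7. Option E has the fewest and is eliminated.
Round 3: Option F 23, Option C 20. Option F has a majority.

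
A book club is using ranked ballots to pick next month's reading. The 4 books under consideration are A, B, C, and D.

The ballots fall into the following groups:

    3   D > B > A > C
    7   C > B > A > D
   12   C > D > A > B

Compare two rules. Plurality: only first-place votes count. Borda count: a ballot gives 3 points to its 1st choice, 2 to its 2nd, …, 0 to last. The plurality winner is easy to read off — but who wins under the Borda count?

C

Plurality first-place counts: A 0, B 0, C 19, D 3 → C.
Borda totals: A 22, B 20, C 57, D 33 → C.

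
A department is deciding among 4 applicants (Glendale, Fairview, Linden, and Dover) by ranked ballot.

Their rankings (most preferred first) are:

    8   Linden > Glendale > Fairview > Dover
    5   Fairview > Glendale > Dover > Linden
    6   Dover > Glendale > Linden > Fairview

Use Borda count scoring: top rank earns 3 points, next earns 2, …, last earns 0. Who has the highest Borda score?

Glendale

Borda scores:
  Glendale: 8·2 + 5·2 + 6·2 = 38
  Fairview: 8·1 + 5·3 + 6·0 = 23
  Linden: 8·3 + 5·0 + 6·1 = 30
  Dover: 8·0 + 5·1 + 6·3 = 23
Glendale has the highest total.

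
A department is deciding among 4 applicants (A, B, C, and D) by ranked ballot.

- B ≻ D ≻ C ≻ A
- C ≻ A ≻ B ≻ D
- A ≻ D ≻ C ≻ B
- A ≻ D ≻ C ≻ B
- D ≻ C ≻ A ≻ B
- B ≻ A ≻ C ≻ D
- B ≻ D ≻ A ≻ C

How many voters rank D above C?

Ballots ranking D above C: 5.
Ballots ranking C above D: 2.
So 5 of 7 voters prefer D to C.

5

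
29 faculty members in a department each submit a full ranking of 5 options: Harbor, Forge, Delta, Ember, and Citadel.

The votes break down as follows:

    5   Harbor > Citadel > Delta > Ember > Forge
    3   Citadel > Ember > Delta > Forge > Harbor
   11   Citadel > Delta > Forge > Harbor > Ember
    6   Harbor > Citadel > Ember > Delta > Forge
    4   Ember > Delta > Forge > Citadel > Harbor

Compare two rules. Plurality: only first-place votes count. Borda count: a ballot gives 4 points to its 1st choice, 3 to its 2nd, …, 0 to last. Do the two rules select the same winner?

Yes

Plurality first-place counts: Harbor 11, Forge 0, Delta 0, Ember 4, Citadel 14 → Citadel.
Borda totals: Harbor 55, Forge 33, Delta 67, Ember 42, Citadel 93 → Citadel.
The two rules agree on Citadel.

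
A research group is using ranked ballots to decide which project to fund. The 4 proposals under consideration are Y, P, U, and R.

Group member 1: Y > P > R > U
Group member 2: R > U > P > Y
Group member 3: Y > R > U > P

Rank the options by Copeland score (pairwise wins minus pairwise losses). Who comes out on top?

Y

Pairwise results:
  Y vs P: Y wins 2–1.
  Y vs U: Y wins 2–1.
  Y vs R: Y wins 2–1.
  P vs U: U wins 2–1.
  P vs R: R wins 2–1.
  U vs R: R wins 3–0.
Copeland scores (wins − losses):
  Y: 3 − 0 = 3
  P: 0 − 3 = -3
  U: 1 − 2 = -1
  R: 2 − 1 = 1
Y has the best Copeland score.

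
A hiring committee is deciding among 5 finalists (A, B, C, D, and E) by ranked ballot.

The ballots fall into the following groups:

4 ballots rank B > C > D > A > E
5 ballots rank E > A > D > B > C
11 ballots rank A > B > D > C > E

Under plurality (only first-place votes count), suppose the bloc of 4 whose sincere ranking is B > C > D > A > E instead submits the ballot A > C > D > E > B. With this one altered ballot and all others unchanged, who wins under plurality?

First-place totals with the altered ballot: A 15, B 0, C 0, D 0, E 5.
The winner is unchanged: still A.

A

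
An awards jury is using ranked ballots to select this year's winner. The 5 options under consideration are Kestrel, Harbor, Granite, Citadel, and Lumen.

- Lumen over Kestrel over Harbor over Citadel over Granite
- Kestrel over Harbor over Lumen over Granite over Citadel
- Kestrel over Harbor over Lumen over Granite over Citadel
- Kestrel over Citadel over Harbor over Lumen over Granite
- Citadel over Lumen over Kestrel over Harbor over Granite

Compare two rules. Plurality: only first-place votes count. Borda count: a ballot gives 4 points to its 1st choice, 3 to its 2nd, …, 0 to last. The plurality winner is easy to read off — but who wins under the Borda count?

Kestrel

Plurality first-place counts: Kestrel 3, Harbor 0, Granite 0, Citadel 1, Lumen 1 → Kestrel.
Borda totals: Kestrel 17, Harbor 11, Granite 2, Citadel 8, Lumen 12 → Kestrel.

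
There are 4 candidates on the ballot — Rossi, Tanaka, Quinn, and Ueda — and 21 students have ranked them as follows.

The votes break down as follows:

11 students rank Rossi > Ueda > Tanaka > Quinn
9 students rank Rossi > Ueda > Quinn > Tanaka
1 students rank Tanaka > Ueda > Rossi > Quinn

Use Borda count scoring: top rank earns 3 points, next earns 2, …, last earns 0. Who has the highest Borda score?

Rossi

Borda scores:
  Rossi: 11·3 + 9·3 + 1 = 61
  Tanaka: 11·1 + 9·0 + 3 = 14
  Quinn: 11·0 + 9·1 + 0 = 9
  Ueda: 11·2 + 9·2 + 2 = 42
Rossi has the highest total.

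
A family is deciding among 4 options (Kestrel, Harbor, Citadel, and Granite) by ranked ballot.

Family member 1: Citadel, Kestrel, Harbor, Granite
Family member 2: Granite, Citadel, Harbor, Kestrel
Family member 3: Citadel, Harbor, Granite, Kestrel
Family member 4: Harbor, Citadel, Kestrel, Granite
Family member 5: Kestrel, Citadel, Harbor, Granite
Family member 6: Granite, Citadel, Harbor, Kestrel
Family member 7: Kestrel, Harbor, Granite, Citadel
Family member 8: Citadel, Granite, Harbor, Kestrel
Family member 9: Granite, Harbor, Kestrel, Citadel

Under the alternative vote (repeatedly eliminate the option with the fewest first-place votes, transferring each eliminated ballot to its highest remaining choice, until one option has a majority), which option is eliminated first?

Harbor

Round 1: Citadel 3, Granite 3, Kestrel 2, Harbor 1. Harbor has the fewest and is eliminated.
Round 2: Citadel 4, Granite 3, Kestrel 2. Kestrel has the fewest and is eliminated.
Round 3: Citadel 5, Granite 4. Citadel has a majority.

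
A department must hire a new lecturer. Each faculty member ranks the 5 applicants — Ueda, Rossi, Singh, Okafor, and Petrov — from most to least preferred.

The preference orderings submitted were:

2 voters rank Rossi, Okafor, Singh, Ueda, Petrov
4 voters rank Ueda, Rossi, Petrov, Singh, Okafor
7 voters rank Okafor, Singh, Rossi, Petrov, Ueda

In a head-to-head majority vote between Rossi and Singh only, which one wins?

Singh

Ballots ranking Rossi above Singh: 2+4 = 6.
Ballots ranking Singh above Rossi: 7.
Singh wins the head-to-head, 7–6.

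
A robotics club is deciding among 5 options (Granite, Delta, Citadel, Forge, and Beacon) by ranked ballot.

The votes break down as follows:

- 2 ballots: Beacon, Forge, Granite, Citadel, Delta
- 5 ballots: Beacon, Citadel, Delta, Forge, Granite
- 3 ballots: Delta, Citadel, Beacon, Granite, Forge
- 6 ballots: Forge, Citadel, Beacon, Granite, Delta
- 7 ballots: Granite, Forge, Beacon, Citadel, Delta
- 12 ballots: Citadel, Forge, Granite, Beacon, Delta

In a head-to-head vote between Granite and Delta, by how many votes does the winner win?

19

Ballots ranking Granite above Delta: 2+6+7+12 = 27.
Ballots ranking Delta above Granite: 5+3 = 8.
Granite wins 27–8, a margin of 19.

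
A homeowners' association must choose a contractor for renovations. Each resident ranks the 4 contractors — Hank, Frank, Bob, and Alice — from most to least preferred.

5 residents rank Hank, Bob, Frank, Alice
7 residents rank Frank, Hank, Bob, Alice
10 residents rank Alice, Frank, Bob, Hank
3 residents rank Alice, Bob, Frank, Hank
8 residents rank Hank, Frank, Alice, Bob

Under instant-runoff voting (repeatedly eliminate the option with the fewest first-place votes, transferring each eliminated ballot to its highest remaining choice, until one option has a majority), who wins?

Hank

Round 1: Hank 13, Alice 13, Frank 7, Bob 0. Bob has the fewest and is eliminated.
Round 2: Hank 13, Alice 13, Frank 7. Frank has the fewest and is eliminated.
Round 3: Hank 20, Alice 13. Hank has a majority.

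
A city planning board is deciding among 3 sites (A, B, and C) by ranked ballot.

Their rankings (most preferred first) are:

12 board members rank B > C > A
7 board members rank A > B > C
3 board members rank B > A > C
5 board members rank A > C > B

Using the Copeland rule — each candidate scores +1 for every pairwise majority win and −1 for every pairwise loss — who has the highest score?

Pairwise results:
  A vs B: B wins 15–12.
  A vs C: A wins 15–12.
  B vs C: B wins 22–5.
Copeland scores (wins − losses):
  A: 1 − 1 = 0
  B: 2 − 0 = 2
  C: 0 − 2 = -2
B has the best Copeland score.

B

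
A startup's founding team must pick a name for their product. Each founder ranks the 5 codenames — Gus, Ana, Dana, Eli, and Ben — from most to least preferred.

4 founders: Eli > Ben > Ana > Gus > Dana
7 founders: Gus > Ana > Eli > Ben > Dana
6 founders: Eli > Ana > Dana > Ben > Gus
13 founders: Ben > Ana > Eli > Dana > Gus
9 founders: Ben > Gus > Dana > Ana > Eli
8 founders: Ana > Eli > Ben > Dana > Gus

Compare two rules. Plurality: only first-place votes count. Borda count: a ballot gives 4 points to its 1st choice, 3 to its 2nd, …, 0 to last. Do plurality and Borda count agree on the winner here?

Yes

Plurality first-place counts: Gus 7, Ana 8, Dana 0, Eli 10, Ben 22 → Ben.
Borda totals: Gus 59, Ana 127, Dana 51, Eli 104, Ben 129 → Ben.
The two rules agree on Ben.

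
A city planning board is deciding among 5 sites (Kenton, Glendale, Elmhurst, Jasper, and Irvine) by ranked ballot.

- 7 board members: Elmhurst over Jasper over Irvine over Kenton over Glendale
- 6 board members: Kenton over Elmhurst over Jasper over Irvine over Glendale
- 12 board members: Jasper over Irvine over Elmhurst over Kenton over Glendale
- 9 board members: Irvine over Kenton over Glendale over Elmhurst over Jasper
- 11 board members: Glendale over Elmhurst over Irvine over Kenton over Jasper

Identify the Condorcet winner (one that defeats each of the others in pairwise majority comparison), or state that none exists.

Head-to-head results (45 voters total):
Kenton vs Glendale: Kenton wins 34–11.
Kenton vs Elmhurst: Elmhurst wins 30–15.
Kenton vs Jasper: Kenton wins 26–19.
Kenton vs Irvine: Irvine wins 39–6.
Glendale vs Elmhurst: Elmhurst wins 25–20.
Glendale vs Jasper: Jasper wins 25–20.
Glendale vs Irvine: Irvine wins 34–11.
Elmhurst vs Jasper: Elmhurst wins 33–12.
Elmhurst vs Irvine: Elmhurst wins 24–21.
Jasper vs Irvine: Jasper wins 25–20.
Elmhurst beats each rival — Kenton (30–15), Glendale (25–20), Jasper (33–12), Irvine (24–21) — so Elmhurst is the Condorcet winner.

Elmhurst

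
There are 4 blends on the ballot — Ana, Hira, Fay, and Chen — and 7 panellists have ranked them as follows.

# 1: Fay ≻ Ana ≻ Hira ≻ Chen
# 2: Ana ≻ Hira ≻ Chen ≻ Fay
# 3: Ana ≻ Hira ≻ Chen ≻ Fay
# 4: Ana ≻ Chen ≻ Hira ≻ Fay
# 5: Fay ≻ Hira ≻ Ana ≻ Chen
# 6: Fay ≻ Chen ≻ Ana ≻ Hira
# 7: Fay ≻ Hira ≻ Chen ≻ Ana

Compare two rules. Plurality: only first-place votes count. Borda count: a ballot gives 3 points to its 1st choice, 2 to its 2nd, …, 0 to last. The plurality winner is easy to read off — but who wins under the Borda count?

Ana

Plurality first-place counts: Ana 3, Hira 0, Fay 4, Chen 0 → Fay.
Borda totals: Ana 13, Hira 10, Fay 12, Chen 7 → Ana.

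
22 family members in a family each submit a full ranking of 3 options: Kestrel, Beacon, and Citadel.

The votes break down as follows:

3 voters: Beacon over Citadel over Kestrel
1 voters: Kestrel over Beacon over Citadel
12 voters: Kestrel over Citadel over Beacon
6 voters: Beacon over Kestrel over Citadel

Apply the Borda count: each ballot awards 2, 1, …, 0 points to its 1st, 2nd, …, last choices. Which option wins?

Kestrel

Borda scores:
  Kestrel: 3·0 + 2 + 12·2 + 6·1 = 32
  Beacon: 3·2 + 1 + 12·0 + 6·2 = 19
  Citadel: 3·1 + 0 + 12·1 + 6·0 = 15
Kestrel has the highest total.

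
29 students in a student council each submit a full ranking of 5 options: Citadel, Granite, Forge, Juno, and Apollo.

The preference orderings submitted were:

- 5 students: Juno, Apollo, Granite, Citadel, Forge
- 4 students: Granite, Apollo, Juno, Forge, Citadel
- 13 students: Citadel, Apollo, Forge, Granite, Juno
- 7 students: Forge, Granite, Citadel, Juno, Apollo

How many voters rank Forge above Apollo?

7

Ballots ranking Forge above Apollo: 7.
Ballots ranking Apollo above Forge: 5+4+13 = 22.
So 7 of 29 voters prefer Forge to Apollo.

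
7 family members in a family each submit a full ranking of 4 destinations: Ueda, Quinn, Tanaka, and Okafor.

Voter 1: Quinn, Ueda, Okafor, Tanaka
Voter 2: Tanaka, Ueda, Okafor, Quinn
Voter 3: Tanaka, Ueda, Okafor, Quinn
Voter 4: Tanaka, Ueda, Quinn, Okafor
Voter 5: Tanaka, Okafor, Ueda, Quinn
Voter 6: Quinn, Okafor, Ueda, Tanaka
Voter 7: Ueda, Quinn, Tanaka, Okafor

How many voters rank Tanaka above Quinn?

Ballots ranking Tanaka above Quinn: 4.
Ballots ranking Quinn above Tanaka: 3.
So 4 of 7 voters prefer Tanaka to Quinn.

4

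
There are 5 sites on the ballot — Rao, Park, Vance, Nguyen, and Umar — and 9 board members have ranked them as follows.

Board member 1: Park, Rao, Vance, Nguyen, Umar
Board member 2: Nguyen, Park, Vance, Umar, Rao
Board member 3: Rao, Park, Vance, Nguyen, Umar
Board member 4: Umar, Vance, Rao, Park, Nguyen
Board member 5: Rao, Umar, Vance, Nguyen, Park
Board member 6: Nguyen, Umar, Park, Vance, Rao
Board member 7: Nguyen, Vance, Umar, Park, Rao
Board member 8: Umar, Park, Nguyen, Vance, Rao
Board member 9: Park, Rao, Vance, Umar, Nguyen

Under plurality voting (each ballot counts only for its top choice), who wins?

First-place vote totals:
  Rao: 2
  Park: 2
  Vance: 0
  Nguyen: 3
  Umar: 2
Nguyen has the most first-place votes.

Nguyen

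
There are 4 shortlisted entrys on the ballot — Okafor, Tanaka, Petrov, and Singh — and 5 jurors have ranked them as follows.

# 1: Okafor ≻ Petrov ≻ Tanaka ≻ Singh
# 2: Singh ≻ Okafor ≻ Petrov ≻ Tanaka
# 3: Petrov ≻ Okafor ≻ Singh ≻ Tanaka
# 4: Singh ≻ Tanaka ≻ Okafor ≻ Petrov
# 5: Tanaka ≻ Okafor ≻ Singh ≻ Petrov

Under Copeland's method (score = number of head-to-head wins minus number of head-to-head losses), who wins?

Pairwise results:
  Okafor vs Tanaka: Okafor wins 3–2.
  Okafor vs Petrov: Okafor wins 4–1.
  Okafor vs Singh: Okafor wins 3–2.
  Tanaka vs Petrov: Petrov wins 3–2.
  Tanaka vs Singh: Singh wins 3–2.
  Petrov vs Singh: Singh wins 3–2.
Copeland scores (wins − losses):
  Okafor: 3 − 0 = 3
  Tanaka: 0 − 3 = -3
  Petrov: 1 − 2 = -1
  Singh: 2 − 1 = 1
Okafor has the best Copeland score.

Okafor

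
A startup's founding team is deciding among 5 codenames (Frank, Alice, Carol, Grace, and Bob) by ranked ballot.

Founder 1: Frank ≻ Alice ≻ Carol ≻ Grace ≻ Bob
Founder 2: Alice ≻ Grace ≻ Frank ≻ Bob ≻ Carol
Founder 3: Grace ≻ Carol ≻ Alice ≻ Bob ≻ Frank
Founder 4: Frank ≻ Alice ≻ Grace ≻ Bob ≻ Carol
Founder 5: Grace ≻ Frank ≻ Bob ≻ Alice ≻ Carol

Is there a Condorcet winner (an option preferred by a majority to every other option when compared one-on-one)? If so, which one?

Head-to-head results (5 voters total):
Frank vs Alice: Frank wins 3–2.
Frank vs Carol: Frank wins 4–1.
Frank vs Grace: Grace wins 3–2.
Frank vs Bob: Frank wins 4–1.
Alice vs Carol: Alice wins 4–1.
Alice vs Grace: Alice wins 3–2.
Alice vs Bob: Alice wins 4–1.
Carol vs Grace: Grace wins 4–1.
Carol vs Bob: Bob wins 3–2.
Grace vs Bob: Grace wins 5–0.
No candidate beats all others: Frank beats Alice beats Grace beats Frank, a majority cycle.

There is no Condorcet winner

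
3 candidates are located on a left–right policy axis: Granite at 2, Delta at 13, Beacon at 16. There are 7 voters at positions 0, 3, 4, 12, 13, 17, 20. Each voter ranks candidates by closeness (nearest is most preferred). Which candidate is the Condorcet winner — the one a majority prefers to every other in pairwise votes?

With single-peaked preferences on a line, the Condorcet winner is the candidate closest to the median voter.
The median voter (position 12) is closest to Delta at 13.
Check: Delta vs Beacon — voters closer to Delta: 5 of 7.

Delta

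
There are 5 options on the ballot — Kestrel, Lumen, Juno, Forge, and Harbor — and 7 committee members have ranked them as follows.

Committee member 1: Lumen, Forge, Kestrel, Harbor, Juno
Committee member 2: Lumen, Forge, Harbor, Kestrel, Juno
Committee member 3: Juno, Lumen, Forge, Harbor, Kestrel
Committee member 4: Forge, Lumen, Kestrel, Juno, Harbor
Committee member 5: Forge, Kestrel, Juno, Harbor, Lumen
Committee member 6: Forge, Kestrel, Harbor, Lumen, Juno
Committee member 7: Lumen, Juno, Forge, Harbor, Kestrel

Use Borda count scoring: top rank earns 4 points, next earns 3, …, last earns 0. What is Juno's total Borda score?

10

Borda scores:
  Kestrel: 2 + 1 + 0 + 2 + 3 + 3 + 0 = 11
  Lumen: 4 + 4 + 3 + 3 + 0 + 1 + 4 = 19
  Juno: 0 + 0 + 4 + 1 + 2 + 0 + 3 = 10
  Forge: 3 + 3 + 2 + 4 + 4 + 4 + 2 = 22
  Harbor: 1 + 2 + 1 + 0 + 1 + 2 + 1 = 8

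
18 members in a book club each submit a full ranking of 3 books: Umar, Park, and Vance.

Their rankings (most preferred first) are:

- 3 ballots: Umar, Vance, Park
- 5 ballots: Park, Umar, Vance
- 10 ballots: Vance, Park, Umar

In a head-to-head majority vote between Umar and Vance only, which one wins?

Vance

Ballots ranking Umar above Vance: 3+5 = 8.
Ballots ranking Vance above Umar: 10.
Vance wins the head-to-head, 10–8.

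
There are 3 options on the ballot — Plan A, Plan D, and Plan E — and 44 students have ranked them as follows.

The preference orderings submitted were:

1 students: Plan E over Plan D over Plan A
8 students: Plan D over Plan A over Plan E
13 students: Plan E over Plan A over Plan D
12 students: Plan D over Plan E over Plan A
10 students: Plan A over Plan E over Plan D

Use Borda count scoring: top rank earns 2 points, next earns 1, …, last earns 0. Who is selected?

Plan E

Borda scores:
  Plan A: 0 + 8·1 + 13·1 + 12·0 + 10·2 = 41
  Plan D: 1 + 8·2 + 13·0 + 12·2 + 10·0 = 41
  Plan E: 2 + 8·0 + 13·2 + 12·1 + 10·1 = 50
Plan E has the highest total.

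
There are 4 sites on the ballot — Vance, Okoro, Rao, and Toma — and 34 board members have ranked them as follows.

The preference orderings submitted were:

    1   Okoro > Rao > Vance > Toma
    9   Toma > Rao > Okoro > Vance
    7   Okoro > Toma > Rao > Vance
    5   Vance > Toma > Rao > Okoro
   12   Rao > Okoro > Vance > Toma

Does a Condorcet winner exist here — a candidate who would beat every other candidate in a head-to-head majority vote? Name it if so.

None — there is no Condorcet winner

Head-to-head results (34 voters total):
Vance vs Okoro: Okoro wins 29–5.
Vance vs Rao: Rao wins 29–5.
Vance vs Toma: Vance wins 18–16.
Okoro vs Rao: Rao wins 26–8.
Okoro vs Toma: Okoro wins 20–14.
Rao vs Toma: Toma wins 21–13.
No candidate beats all others: Vance beats Toma beats Rao beats Vance, a majority cycle.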